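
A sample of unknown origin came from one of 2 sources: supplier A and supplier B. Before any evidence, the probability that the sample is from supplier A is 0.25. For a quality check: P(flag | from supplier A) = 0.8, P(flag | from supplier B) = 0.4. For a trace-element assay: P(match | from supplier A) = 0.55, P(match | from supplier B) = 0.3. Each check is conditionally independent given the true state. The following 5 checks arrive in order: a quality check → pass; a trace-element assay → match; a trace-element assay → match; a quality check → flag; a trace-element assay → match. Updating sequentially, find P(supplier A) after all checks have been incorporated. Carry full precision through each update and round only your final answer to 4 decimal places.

Apply Bayes' rule sequentially, carrying P(supplier A) forward.
After a quality check='pass': P(supplier A) = 0.2·0.2500 / (0.2·0.2500 + 0.6·0.7500) ≈ 0.1000
After a trace-element assay='match': P(supplier A) = 0.55·0.1000 / (0.55·0.1000 + 0.3·0.9000) ≈ 0.1692
After a trace-element assay='match': P(supplier A) = 0.55·0.1692 / (0.55·0.1692 + 0.3·0.8308) ≈ 0.2719
After a quality check='flag': P(supplier A) = 0.8·0.2719 / (0.8·0.2719 + 0.4·0.7281) ≈ 0.4276
After a trace-element assay='match': P(supplier A) = 0.55·0.4276 / (0.55·0.4276 + 0.3·0.5724) ≈ 0.5779

0.5779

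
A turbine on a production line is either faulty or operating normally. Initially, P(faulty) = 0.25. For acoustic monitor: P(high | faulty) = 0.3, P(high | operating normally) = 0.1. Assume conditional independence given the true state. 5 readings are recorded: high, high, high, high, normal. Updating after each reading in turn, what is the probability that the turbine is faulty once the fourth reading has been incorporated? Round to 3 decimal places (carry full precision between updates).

Apply Bayes' rule sequentially, carrying P(faulty) forward.
After 'high': P(faulty) = 0.3·0.2500 / (0.3·0.2500 + 0.1·0.7500) ≈ 0.5000
After 'high': P(faulty) = 0.3·0.5000 / (0.3·0.5000 + 0.1·0.5000) ≈ 0.7500
After 'high': P(faulty) = 0.3·0.7500 / (0.3·0.7500 + 0.1·0.2500) ≈ 0.9000
After 'high': P(faulty) = 0.3·0.9000 / (0.3·0.9000 + 0.1·0.1000) ≈ 0.9643

0.964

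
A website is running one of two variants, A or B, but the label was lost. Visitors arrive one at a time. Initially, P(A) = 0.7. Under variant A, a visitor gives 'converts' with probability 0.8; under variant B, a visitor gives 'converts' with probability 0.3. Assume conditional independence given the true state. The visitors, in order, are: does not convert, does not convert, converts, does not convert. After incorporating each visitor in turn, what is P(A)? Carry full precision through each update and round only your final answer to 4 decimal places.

After 'does not convert': P(A) = 0.2·0.7000 / (0.2·0.7000 + 0.7·0.3000) ≈ 0.4000
After 'does not convert': P(A) = 0.2·0.4000 / (0.2·0.4000 + 0.7·0.6000) ≈ 0.1600
After 'converts': P(A) = 0.8·0.1600 / (0.8·0.1600 + 0.3·0.8400) ≈ 0.3368
After 'does not convert': P(A) = 0.2·0.3368 / (0.2·0.3368 + 0.7·0.6632) ≈ 0.1267

0.1267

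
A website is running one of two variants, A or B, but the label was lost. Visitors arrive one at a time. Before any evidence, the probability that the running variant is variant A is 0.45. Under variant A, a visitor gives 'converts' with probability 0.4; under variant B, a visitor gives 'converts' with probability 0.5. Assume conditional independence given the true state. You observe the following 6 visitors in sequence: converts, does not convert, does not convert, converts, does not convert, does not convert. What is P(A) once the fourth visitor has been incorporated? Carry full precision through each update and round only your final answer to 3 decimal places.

0.430

After 'converts': P(A) = 0.4·0.4500 / (0.4·0.4500 + 0.5·0.5500) ≈ 0.3956
After 'does not convert': P(A) = 0.6·0.3956 / (0.6·0.3956 + 0.5·0.6044) ≈ 0.4399
After 'does not convert': P(A) = 0.6·0.4399 / (0.6·0.4399 + 0.5·0.5601) ≈ 0.4852
After 'converts': P(A) = 0.4·0.4852 / (0.4·0.4852 + 0.5·0.5148) ≈ 0.4299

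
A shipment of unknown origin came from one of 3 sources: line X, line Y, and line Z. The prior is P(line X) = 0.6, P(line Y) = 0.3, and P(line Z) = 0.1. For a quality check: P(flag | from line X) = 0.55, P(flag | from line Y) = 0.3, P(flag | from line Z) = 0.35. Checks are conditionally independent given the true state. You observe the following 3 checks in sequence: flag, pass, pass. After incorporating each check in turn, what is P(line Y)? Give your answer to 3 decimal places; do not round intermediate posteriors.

0.351

After 'flag': normaliser = 0.55·0.6000 + 0.3·0.3000 + 0.35·0.1000; P(line X) ≈ 0.7253, P(line Y) ≈ 0.1978, P(line Z) ≈ 0.0769
After 'pass': normaliser = 0.45·0.7253 + 0.7·0.1978 + 0.65·0.0769; P(line X) ≈ 0.6339, P(line Y) ≈ 0.2689, P(line Z) ≈ 0.0971
After 'pass': normaliser = 0.45·0.6339 + 0.7·0.2689 + 0.65·0.0971; P(line X) ≈ 0.5316, P(line Y) ≈ 0.3508, P(line Z) ≈ 0.1176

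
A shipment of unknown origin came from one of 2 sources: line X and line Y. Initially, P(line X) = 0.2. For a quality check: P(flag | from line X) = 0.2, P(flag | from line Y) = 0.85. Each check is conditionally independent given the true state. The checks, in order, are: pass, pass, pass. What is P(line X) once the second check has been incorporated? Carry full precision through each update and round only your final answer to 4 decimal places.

0.8767

After 'pass': P(line X) = 0.8·0.2000 / (0.8·0.2000 + 0.15·0.8000) ≈ 0.5714
After 'pass': P(line X) = 0.8·0.5714 / (0.8·0.5714 + 0.15·0.4286) ≈ 0.8767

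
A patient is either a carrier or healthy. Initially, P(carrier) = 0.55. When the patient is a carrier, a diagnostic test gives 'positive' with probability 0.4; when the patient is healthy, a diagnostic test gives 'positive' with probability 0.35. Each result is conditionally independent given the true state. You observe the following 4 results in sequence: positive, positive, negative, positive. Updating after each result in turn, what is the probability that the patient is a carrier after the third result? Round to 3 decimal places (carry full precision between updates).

After 'positive': P(carrier) = 0.4·0.5500 / (0.4·0.5500 + 0.35·0.4500) ≈ 0.5828
After 'positive': P(carrier) = 0.4·0.5828 / (0.4·0.5828 + 0.35·0.4172) ≈ 0.6148
After 'negative': P(carrier) = 0.6·0.6148 / (0.6·0.6148 + 0.65·0.3852) ≈ 0.5957

0.596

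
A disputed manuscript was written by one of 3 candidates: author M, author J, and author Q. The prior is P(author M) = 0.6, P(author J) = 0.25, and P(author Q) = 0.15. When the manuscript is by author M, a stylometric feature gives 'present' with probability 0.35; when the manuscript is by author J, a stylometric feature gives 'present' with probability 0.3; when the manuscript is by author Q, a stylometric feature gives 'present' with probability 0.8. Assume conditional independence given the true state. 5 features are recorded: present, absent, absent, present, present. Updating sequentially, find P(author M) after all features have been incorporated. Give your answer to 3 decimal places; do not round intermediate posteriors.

After 'present': normaliser = 0.35·0.6000 + 0.3·0.2500 + 0.8·0.1500; P(author M) ≈ 0.5185, P(author J) ≈ 0.1852, P(author Q) ≈ 0.2963
After 'absent': normaliser = 0.65·0.5185 + 0.7·0.1852 + 0.2·0.2963; P(author M) ≈ 0.6408, P(author J) ≈ 0.2465, P(author Q) ≈ 0.1127
After 'absent': normaliser = 0.65·0.6408 + 0.7·0.2465 + 0.2·0.1127; P(author M) ≈ 0.6811, P(author J) ≈ 0.2821, P(author Q) ≈ 0.0368
After 'present': normaliser = 0.35·0.6811 + 0.3·0.2821 + 0.8·0.0368; P(author M) ≈ 0.6763, P(author J) ≈ 0.2401, P(author Q) ≈ 0.0836
After 'present': normaliser = 0.35·0.6763 + 0.3·0.2401 + 0.8·0.0836; P(author M) ≈ 0.6301, P(author J) ≈ 0.1918, P(author Q) ≈ 0.1781

0.630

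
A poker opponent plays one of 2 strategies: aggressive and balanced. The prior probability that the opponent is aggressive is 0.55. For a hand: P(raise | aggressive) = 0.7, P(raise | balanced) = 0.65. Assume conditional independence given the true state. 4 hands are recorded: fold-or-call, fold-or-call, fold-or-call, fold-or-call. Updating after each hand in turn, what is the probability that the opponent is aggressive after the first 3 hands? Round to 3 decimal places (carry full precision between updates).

0.435

After 'fold-or-call': P(aggressive) = 0.3·0.5500 / (0.3·0.5500 + 0.35·0.4500) ≈ 0.5116
After 'fold-or-call': P(aggressive) = 0.3·0.5116 / (0.3·0.5116 + 0.35·0.4884) ≈ 0.4731
After 'fold-or-call': P(aggressive) = 0.3·0.4731 / (0.3·0.4731 + 0.35·0.5269) ≈ 0.4349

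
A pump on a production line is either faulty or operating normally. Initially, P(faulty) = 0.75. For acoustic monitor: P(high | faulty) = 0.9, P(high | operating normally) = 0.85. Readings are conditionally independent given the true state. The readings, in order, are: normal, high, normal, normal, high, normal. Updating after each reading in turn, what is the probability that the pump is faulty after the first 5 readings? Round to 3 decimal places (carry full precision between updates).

After 'normal': P(faulty) = 0.1·0.7500 / (0.1·0.7500 + 0.15·0.2500) ≈ 0.6667
After 'high': P(faulty) = 0.9·0.6667 / (0.9·0.6667 + 0.85·0.3333) ≈ 0.6792
After 'normal': P(faulty) = 0.1·0.6792 / (0.1·0.6792 + 0.15·0.3208) ≈ 0.5854
After 'normal': P(faulty) = 0.1·0.5854 / (0.1·0.5854 + 0.15·0.4146) ≈ 0.4848
After 'high': P(faulty) = 0.9·0.4848 / (0.9·0.4848 + 0.85·0.5152) ≈ 0.4991

0.499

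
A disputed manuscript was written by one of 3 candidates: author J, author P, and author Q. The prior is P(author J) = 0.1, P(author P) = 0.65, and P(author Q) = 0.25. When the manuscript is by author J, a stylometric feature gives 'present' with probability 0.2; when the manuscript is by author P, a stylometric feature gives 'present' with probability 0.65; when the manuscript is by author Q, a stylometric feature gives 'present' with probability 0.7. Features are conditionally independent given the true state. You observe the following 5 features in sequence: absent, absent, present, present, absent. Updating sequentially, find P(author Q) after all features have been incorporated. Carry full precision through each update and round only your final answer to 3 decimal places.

0.193

Apply Bayes' rule sequentially, carrying P(author Q) forward.
After 'absent': normaliser = 0.8·0.1000 + 0.35·0.6500 + 0.3·0.2500; P(author J) ≈ 0.2092, P(author P) ≈ 0.5948, P(author Q) ≈ 0.1961
After 'absent': normaliser = 0.8·0.2092 + 0.35·0.5948 + 0.3·0.1961; P(author J) ≈ 0.3853, P(author P) ≈ 0.4793, P(author Q) ≈ 0.1354
After 'present': normaliser = 0.2·0.3853 + 0.65·0.4793 + 0.7·0.1354; P(author J) ≈ 0.1594, P(author P) ≈ 0.6445, P(author Q) ≈ 0.1961
After 'present': normaliser = 0.2·0.1594 + 0.65·0.6445 + 0.7·0.1961; P(author J) ≈ 0.0542, P(author P) ≈ 0.7123, P(author Q) ≈ 0.2334
After 'absent': normaliser = 0.8·0.0542 + 0.35·0.7123 + 0.3·0.2334; P(author J) ≈ 0.1196, P(author P) ≈ 0.6874, P(author Q) ≈ 0.1931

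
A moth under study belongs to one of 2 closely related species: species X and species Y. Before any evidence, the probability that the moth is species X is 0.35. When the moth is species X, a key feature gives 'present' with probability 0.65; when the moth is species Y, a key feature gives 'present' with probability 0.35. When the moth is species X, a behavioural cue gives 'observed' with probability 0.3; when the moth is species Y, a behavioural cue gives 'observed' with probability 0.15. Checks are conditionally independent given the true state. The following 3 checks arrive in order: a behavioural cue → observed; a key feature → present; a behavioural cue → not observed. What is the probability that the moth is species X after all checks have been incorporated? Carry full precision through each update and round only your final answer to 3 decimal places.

0.622

Apply Bayes' rule sequentially, carrying P(species X) forward.
After a behavioural cue='observed': P(species X) = 0.3·0.3500 / (0.3·0.3500 + 0.15·0.6500) ≈ 0.5185
After a key feature='present': P(species X) = 0.65·0.5185 / (0.65·0.5185 + 0.35·0.4815) ≈ 0.6667
After a behavioural cue='not observed': P(species X) = 0.7·0.6667 / (0.7·0.6667 + 0.85·0.3333) ≈ 0.6222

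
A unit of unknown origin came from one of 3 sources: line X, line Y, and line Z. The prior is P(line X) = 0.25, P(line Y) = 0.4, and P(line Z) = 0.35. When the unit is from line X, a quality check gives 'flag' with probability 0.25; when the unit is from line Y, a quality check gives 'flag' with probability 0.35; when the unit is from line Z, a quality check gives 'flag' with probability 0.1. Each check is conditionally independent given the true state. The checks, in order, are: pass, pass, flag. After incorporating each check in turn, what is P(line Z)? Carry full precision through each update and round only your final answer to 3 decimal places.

0.231

Apply Bayes' rule sequentially, carrying P(line Z) forward.
After 'pass': normaliser = 0.75·0.2500 + 0.65·0.4000 + 0.9·0.3500; P(line X) ≈ 0.2459, P(line Y) ≈ 0.3410, P(line Z) ≈ 0.4131
After 'pass': normaliser = 0.75·0.2459 + 0.65·0.3410 + 0.9·0.4131; P(line X) ≈ 0.2371, P(line Y) ≈ 0.2849, P(line Z) ≈ 0.4780
After 'flag': normaliser = 0.25·0.2371 + 0.35·0.2849 + 0.1·0.4780; P(line X) ≈ 0.2866, P(line Y) ≈ 0.4822, P(line Z) ≈ 0.2311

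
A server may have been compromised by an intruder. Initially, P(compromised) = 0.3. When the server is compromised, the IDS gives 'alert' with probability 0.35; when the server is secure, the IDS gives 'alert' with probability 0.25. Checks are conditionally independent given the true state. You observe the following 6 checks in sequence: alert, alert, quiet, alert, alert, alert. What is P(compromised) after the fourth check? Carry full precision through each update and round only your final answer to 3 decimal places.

After 'alert': P(compromised) = 0.35·0.3000 / (0.35·0.3000 + 0.25·0.7000) ≈ 0.3750
After 'alert': P(compromised) = 0.35·0.3750 / (0.35·0.3750 + 0.25·0.6250) ≈ 0.4565
After 'quiet': P(compromised) = 0.65·0.4565 / (0.65·0.4565 + 0.75·0.5435) ≈ 0.4213
After 'alert': P(compromised) = 0.35·0.4213 / (0.35·0.4213 + 0.25·0.5787) ≈ 0.5048

0.505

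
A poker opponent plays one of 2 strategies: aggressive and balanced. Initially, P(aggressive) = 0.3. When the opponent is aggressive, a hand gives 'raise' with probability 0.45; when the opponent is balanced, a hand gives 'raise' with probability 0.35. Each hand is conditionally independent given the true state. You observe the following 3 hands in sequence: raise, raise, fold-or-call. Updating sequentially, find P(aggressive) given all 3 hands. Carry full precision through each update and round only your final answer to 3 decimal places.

0.375

Apply Bayes' rule sequentially, carrying P(aggressive) forward.
After 'raise': P(aggressive) = 0.45·0.3000 / (0.45·0.3000 + 0.35·0.7000) ≈ 0.3553
After 'raise': P(aggressive) = 0.45·0.3553 / (0.45·0.3553 + 0.35·0.6447) ≈ 0.4147
After 'fold-or-call': P(aggressive) = 0.55·0.4147 / (0.55·0.4147 + 0.65·0.5853) ≈ 0.3748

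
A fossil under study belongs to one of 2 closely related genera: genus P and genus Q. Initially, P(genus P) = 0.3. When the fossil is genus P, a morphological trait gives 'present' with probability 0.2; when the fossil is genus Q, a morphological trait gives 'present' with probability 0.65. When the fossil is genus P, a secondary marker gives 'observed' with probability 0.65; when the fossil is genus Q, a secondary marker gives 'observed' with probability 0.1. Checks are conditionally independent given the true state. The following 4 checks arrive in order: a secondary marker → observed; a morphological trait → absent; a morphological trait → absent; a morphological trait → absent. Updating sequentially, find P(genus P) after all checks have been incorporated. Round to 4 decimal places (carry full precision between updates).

0.9708

After a secondary marker='observed': P(genus P) = 0.65·0.3000 / (0.65·0.3000 + 0.1·0.7000) ≈ 0.7358
After a morphological trait='absent': P(genus P) = 0.8·0.7358 / (0.8·0.7358 + 0.35·0.2642) ≈ 0.8643
After a morphological trait='absent': P(genus P) = 0.8·0.8643 / (0.8·0.8643 + 0.35·0.1357) ≈ 0.9357
After a morphological trait='absent': P(genus P) = 0.8·0.9357 / (0.8·0.9357 + 0.35·0.0643) ≈ 0.9708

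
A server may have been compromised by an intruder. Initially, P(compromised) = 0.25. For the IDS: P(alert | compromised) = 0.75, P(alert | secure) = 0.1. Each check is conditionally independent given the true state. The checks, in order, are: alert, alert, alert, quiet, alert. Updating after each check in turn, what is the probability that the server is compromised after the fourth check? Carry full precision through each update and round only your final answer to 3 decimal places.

0.975

After 'alert': P(compromised) = 0.75·0.2500 / (0.75·0.2500 + 0.1·0.7500) ≈ 0.7143
After 'alert': P(compromised) = 0.75·0.7143 / (0.75·0.7143 + 0.1·0.2857) ≈ 0.9494
After 'alert': P(compromised) = 0.75·0.9494 / (0.75·0.9494 + 0.1·0.0506) ≈ 0.9929
After 'quiet': P(compromised) = 0.25·0.9929 / (0.25·0.9929 + 0.9·0.0071) ≈ 0.9750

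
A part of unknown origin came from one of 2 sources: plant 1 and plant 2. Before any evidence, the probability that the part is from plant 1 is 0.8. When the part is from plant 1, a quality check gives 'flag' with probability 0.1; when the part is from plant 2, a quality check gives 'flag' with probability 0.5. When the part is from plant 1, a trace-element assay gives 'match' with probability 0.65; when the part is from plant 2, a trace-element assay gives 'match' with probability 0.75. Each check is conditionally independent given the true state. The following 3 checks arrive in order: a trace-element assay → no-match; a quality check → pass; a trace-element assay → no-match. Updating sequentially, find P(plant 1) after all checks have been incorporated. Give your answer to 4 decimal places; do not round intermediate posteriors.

0.9338

After a trace-element assay='no-match': P(plant 1) = 0.35·0.8000 / (0.35·0.8000 + 0.25·0.2000) ≈ 0.8485
After a quality check='pass': P(plant 1) = 0.9·0.8485 / (0.9·0.8485 + 0.5·0.1515) ≈ 0.9097
After a trace-element assay='no-match': P(plant 1) = 0.35·0.9097 / (0.35·0.9097 + 0.25·0.0903) ≈ 0.9338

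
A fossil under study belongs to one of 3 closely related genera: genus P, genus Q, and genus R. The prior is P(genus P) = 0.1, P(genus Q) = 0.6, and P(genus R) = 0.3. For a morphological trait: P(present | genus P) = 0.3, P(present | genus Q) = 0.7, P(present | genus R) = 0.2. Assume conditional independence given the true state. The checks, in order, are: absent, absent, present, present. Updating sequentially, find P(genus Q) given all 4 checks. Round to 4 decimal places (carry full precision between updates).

0.6864

Apply Bayes' rule sequentially, carrying P(genus Q) forward.
After 'absent': normaliser = 0.7·0.1000 + 0.3·0.6000 + 0.8·0.3000; P(genus P) ≈ 0.1429, P(genus Q) ≈ 0.3673, P(genus R) ≈ 0.4898
After 'absent': normaliser = 0.7·0.1429 + 0.3·0.3673 + 0.8·0.4898; P(genus P) ≈ 0.1661, P(genus Q) ≈ 0.1831, P(genus R) ≈ 0.6508
After 'present': normaliser = 0.3·0.1661 + 0.7·0.1831 + 0.2·0.6508; P(genus P) ≈ 0.1617, P(genus Q) ≈ 0.4158, P(genus R) ≈ 0.4224
After 'present': normaliser = 0.3·0.1617 + 0.7·0.4158 + 0.2·0.4224; P(genus P) ≈ 0.1144, P(genus Q) ≈ 0.6864, P(genus R) ≈ 0.1992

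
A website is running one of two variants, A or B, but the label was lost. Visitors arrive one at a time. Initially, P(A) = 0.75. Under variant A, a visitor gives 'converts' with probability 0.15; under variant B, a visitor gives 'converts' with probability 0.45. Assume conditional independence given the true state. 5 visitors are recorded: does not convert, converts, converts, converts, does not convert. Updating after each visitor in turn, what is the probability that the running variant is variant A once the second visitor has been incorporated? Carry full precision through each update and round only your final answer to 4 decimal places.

After 'does not convert': P(A) = 0.85·0.7500 / (0.85·0.7500 + 0.55·0.2500) ≈ 0.8226
After 'converts': P(A) = 0.15·0.8226 / (0.15·0.8226 + 0.45·0.1774) ≈ 0.6071

0.6071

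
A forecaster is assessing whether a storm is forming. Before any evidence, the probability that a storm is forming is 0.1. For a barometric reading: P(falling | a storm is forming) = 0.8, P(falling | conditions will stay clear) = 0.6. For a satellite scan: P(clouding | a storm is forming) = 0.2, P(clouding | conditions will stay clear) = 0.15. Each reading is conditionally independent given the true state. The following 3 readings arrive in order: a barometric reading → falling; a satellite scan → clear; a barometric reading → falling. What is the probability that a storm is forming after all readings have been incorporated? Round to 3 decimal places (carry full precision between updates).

After a barometric reading='falling': P(storm) = 0.8·0.1000 / (0.8·0.1000 + 0.6·0.9000) ≈ 0.1290
After a satellite scan='clear': P(storm) = 0.8·0.1290 / (0.8·0.1290 + 0.85·0.8710) ≈ 0.1224
After a barometric reading='falling': P(storm) = 0.8·0.1224 / (0.8·0.1224 + 0.6·0.8776) ≈ 0.1568

0.157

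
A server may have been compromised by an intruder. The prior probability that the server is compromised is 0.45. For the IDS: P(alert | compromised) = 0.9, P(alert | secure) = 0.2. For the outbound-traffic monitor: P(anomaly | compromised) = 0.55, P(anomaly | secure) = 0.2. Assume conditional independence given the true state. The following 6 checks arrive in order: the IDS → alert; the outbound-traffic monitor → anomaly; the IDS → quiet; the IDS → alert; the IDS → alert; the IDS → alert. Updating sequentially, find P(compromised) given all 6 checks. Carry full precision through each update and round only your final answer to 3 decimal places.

0.991

Each posterior becomes the prior for the next update.
After the IDS='alert': P(compromised) = 0.9·0.4500 / (0.9·0.4500 + 0.2·0.5500) ≈ 0.7864
After the outbound-traffic monitor='anomaly': P(compromised) = 0.55·0.7864 / (0.55·0.7864 + 0.2·0.2136) ≈ 0.9101
After the IDS='quiet': P(compromised) = 0.1·0.9101 / (0.1·0.9101 + 0.8·0.0899) ≈ 0.5586
After the IDS='alert': P(compromised) = 0.9·0.5586 / (0.9·0.5586 + 0.2·0.4414) ≈ 0.8506
After the IDS='alert': P(compromised) = 0.9·0.8506 / (0.9·0.8506 + 0.2·0.1494) ≈ 0.9624
After the IDS='alert': P(compromised) = 0.9·0.9624 / (0.9·0.9624 + 0.2·0.0376) ≈ 0.9914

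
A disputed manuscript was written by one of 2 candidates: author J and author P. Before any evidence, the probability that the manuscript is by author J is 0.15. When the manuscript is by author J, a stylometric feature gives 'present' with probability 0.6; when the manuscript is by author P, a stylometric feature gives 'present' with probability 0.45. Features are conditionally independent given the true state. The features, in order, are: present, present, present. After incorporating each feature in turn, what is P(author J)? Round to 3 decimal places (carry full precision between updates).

Apply Bayes' rule sequentially, carrying P(author J) forward.
After 'present': P(author J) = 0.6·0.1500 / (0.6·0.1500 + 0.45·0.8500) ≈ 0.1905
After 'present': P(author J) = 0.6·0.1905 / (0.6·0.1905 + 0.45·0.8095) ≈ 0.2388
After 'present': P(author J) = 0.6·0.2388 / (0.6·0.2388 + 0.45·0.7612) ≈ 0.2949

0.295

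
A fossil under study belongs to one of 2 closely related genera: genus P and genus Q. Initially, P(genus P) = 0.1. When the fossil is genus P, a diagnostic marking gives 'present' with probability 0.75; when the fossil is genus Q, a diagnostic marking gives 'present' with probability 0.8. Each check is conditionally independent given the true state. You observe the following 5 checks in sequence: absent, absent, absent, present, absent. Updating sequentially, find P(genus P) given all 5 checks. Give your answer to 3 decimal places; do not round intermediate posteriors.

0.203

Each posterior becomes the prior for the next update.
After 'absent': P(genus P) = 0.25·0.1000 / (0.25·0.1000 + 0.2·0.9000) ≈ 0.1220
After 'absent': P(genus P) = 0.25·0.1220 / (0.25·0.1220 + 0.2·0.8780) ≈ 0.1479
After 'absent': P(genus P) = 0.25·0.1479 / (0.25·0.1479 + 0.2·0.8521) ≈ 0.1783
After 'present': P(genus P) = 0.75·0.1783 / (0.75·0.1783 + 0.8·0.8217) ≈ 0.1691
After 'absent': P(genus P) = 0.25·0.1691 / (0.25·0.1691 + 0.2·0.8309) ≈ 0.2028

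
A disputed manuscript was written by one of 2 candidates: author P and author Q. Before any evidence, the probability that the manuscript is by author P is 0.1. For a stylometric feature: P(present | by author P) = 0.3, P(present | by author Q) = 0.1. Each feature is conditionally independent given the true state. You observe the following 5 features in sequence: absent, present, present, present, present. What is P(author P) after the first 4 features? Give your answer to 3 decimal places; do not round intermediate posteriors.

0.700

After 'absent': P(author P) = 0.7·0.1000 / (0.7·0.1000 + 0.9·0.9000) ≈ 0.0795
After 'present': P(author P) = 0.3·0.0795 / (0.3·0.0795 + 0.1·0.9205) ≈ 0.2059
After 'present': P(author P) = 0.3·0.2059 / (0.3·0.2059 + 0.1·0.7941) ≈ 0.4375
After 'present': P(author P) = 0.3·0.4375 / (0.3·0.4375 + 0.1·0.5625) ≈ 0.7000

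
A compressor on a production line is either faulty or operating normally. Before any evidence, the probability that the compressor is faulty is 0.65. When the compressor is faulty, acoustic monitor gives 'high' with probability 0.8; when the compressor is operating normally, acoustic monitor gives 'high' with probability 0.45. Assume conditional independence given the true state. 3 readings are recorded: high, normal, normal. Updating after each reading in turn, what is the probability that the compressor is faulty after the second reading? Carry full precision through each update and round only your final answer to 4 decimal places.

0.5456

After 'high': P(faulty) = 0.8·0.6500 / (0.8·0.6500 + 0.45·0.3500) ≈ 0.7675
After 'normal': P(faulty) = 0.2·0.7675 / (0.2·0.7675 + 0.55·0.2325) ≈ 0.5456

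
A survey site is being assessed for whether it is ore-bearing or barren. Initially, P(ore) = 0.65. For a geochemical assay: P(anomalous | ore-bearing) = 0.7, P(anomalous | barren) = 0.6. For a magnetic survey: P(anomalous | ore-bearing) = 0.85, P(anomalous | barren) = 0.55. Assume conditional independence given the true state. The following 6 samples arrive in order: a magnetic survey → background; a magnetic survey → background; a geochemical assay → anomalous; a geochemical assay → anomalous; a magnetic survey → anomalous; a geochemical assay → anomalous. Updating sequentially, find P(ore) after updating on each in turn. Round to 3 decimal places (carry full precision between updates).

Apply Bayes' rule sequentially, carrying P(ore) forward.
After a magnetic survey='background': P(ore) = 0.15·0.6500 / (0.15·0.6500 + 0.45·0.3500) ≈ 0.3824
After a magnetic survey='background': P(ore) = 0.15·0.3824 / (0.15·0.3824 + 0.45·0.6176) ≈ 0.1711
After a geochemical assay='anomalous': P(ore) = 0.7·0.1711 / (0.7·0.1711 + 0.6·0.8289) ≈ 0.1940
After a geochemical assay='anomalous': P(ore) = 0.7·0.1940 / (0.7·0.1940 + 0.6·0.8060) ≈ 0.2193
After a magnetic survey='anomalous': P(ore) = 0.85·0.2193 / (0.85·0.2193 + 0.55·0.7807) ≈ 0.3027
After a geochemical assay='anomalous': P(ore) = 0.7·0.3027 / (0.7·0.3027 + 0.6·0.6973) ≈ 0.3362

0.336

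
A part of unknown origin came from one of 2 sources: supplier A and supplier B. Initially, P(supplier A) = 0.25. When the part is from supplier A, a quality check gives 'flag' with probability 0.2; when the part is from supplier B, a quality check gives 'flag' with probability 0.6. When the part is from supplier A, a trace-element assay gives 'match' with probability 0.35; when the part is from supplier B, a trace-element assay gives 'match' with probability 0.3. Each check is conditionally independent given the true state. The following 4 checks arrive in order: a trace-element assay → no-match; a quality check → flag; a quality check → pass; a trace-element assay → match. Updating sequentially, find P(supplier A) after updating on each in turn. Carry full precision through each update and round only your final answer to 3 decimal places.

0.194

After a trace-element assay='no-match': P(supplier A) = 0.65·0.2500 / (0.65·0.2500 + 0.7·0.7500) ≈ 0.2364
After a quality check='flag': P(supplier A) = 0.2·0.2364 / (0.2·0.2364 + 0.6·0.7636) ≈ 0.0935
After a quality check='pass': P(supplier A) = 0.8·0.0935 / (0.8·0.0935 + 0.4·0.9065) ≈ 0.1711
After a trace-element assay='match': P(supplier A) = 0.35·0.1711 / (0.35·0.1711 + 0.3·0.8289) ≈ 0.1940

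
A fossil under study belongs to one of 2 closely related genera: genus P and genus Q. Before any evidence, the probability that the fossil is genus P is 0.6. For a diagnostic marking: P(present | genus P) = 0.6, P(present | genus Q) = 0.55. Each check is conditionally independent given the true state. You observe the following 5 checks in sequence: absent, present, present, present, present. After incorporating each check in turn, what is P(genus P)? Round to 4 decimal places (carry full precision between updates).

0.6538

After 'absent': P(genus P) = 0.4·0.6000 / (0.4·0.6000 + 0.45·0.4000) ≈ 0.5714
After 'present': P(genus P) = 0.6·0.5714 / (0.6·0.5714 + 0.55·0.4286) ≈ 0.5926
After 'present': P(genus P) = 0.6·0.5926 / (0.6·0.5926 + 0.55·0.4074) ≈ 0.6134
After 'present': P(genus P) = 0.6·0.6134 / (0.6·0.6134 + 0.55·0.3866) ≈ 0.6338
After 'present': P(genus P) = 0.6·0.6338 / (0.6·0.6338 + 0.55·0.3662) ≈ 0.6538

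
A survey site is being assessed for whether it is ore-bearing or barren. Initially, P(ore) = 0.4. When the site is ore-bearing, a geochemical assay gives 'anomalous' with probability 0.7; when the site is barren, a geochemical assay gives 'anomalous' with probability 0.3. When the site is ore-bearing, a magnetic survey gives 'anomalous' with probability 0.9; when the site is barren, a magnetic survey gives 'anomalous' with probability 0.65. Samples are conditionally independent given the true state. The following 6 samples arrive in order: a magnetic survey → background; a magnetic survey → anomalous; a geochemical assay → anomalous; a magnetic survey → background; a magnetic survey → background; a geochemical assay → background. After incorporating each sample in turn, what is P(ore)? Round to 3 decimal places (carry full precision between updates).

0.021

Each posterior becomes the prior for the next update.
After a magnetic survey='background': P(ore) = 0.1·0.4000 / (0.1·0.4000 + 0.35·0.6000) ≈ 0.1600
After a magnetic survey='anomalous': P(ore) = 0.9·0.1600 / (0.9·0.1600 + 0.65·0.8400) ≈ 0.2087
After a geochemical assay='anomalous': P(ore) = 0.7·0.2087 / (0.7·0.2087 + 0.3·0.7913) ≈ 0.3810
After a magnetic survey='background': P(ore) = 0.1·0.3810 / (0.1·0.3810 + 0.35·0.6190) ≈ 0.1495
After a magnetic survey='background': P(ore) = 0.1·0.1495 / (0.1·0.1495 + 0.35·0.8505) ≈ 0.0478
After a geochemical assay='background': P(ore) = 0.3·0.0478 / (0.3·0.0478 + 0.7·0.9522) ≈ 0.0211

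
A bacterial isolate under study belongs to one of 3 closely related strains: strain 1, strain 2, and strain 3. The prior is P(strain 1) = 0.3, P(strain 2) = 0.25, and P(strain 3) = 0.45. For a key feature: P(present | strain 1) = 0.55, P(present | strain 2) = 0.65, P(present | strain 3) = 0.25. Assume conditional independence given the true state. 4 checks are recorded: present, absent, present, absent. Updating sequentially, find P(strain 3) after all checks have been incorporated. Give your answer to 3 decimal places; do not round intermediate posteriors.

Each posterior becomes the prior for the next update.
After 'present': normaliser = 0.55·0.3000 + 0.65·0.2500 + 0.25·0.4500; P(strain 1) ≈ 0.3750, P(strain 2) ≈ 0.3693, P(strain 3) ≈ 0.2557
After 'absent': normaliser = 0.45·0.3750 + 0.35·0.3693 + 0.75·0.2557; P(strain 1) ≈ 0.3445, P(strain 2) ≈ 0.2639, P(strain 3) ≈ 0.3915
After 'present': normaliser = 0.55·0.3445 + 0.65·0.2639 + 0.25·0.3915; P(strain 1) ≈ 0.4129, P(strain 2) ≈ 0.3738, P(strain 3) ≈ 0.2133
After 'absent': normaliser = 0.45·0.4129 + 0.35·0.3738 + 0.75·0.2133; P(strain 1) ≈ 0.3899, P(strain 2) ≈ 0.2745, P(strain 3) ≈ 0.3356

0.336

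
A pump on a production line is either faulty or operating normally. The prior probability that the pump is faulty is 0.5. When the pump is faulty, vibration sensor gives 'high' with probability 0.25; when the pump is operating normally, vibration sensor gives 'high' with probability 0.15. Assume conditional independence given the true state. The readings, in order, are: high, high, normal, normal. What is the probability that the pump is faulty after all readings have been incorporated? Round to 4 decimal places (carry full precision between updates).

0.6838

After 'high': P(faulty) = 0.25·0.5000 / (0.25·0.5000 + 0.15·0.5000) ≈ 0.6250
After 'high': P(faulty) = 0.25·0.6250 / (0.25·0.6250 + 0.15·0.3750) ≈ 0.7353
After 'normal': P(faulty) = 0.75·0.7353 / (0.75·0.7353 + 0.85·0.2647) ≈ 0.7102
After 'normal': P(faulty) = 0.75·0.7102 / (0.75·0.7102 + 0.85·0.2898) ≈ 0.6838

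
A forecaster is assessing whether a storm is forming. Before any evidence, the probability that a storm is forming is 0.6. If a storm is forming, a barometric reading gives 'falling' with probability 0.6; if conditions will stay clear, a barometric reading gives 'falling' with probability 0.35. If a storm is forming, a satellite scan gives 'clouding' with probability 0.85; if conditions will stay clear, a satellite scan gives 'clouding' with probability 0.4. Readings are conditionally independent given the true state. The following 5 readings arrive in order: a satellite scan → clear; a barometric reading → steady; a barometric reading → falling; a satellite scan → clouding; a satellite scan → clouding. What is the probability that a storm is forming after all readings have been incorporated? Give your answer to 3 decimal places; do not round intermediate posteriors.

Each posterior becomes the prior for the next update.
After a satellite scan='clear': P(storm) = 0.15·0.6000 / (0.15·0.6000 + 0.6·0.4000) ≈ 0.2727
After a barometric reading='steady': P(storm) = 0.4·0.2727 / (0.4·0.2727 + 0.65·0.7273) ≈ 0.1875
After a barometric reading='falling': P(storm) = 0.6·0.1875 / (0.6·0.1875 + 0.35·0.8125) ≈ 0.2835
After a satellite scan='clouding': P(storm) = 0.85·0.2835 / (0.85·0.2835 + 0.4·0.7165) ≈ 0.4567
After a satellite scan='clouding': P(storm) = 0.85·0.4567 / (0.85·0.4567 + 0.4·0.5433) ≈ 0.6411

0.641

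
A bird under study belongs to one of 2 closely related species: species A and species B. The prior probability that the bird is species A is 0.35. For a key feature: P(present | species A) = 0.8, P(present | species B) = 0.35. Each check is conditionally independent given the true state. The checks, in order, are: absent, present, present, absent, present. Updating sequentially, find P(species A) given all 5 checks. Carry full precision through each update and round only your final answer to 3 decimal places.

0.378

After 'absent': P(species A) = 0.2·0.3500 / (0.2·0.3500 + 0.65·0.6500) ≈ 0.1421
After 'present': P(species A) = 0.8·0.1421 / (0.8·0.1421 + 0.35·0.8579) ≈ 0.2747
After 'present': P(species A) = 0.8·0.2747 / (0.8·0.2747 + 0.35·0.7253) ≈ 0.4640
After 'absent': P(species A) = 0.2·0.4640 / (0.2·0.4640 + 0.65·0.5360) ≈ 0.2103
After 'present': P(species A) = 0.8·0.2103 / (0.8·0.2103 + 0.35·0.7897) ≈ 0.3784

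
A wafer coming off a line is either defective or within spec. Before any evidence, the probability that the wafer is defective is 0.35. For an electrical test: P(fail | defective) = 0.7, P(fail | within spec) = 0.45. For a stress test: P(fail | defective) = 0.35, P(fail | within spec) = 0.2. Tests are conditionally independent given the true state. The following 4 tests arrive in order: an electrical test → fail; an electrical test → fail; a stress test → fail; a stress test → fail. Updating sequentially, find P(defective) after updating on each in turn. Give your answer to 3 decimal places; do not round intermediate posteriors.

0.800

After an electrical test='fail': P(defective) = 0.7·0.3500 / (0.7·0.3500 + 0.45·0.6500) ≈ 0.4558
After an electrical test='fail': P(defective) = 0.7·0.4558 / (0.7·0.4558 + 0.45·0.5442) ≈ 0.5658
After a stress test='fail': P(defective) = 0.35·0.5658 / (0.35·0.5658 + 0.2·0.4342) ≈ 0.6951
After a stress test='fail': P(defective) = 0.35·0.6951 / (0.35·0.6951 + 0.2·0.3049) ≈ 0.7996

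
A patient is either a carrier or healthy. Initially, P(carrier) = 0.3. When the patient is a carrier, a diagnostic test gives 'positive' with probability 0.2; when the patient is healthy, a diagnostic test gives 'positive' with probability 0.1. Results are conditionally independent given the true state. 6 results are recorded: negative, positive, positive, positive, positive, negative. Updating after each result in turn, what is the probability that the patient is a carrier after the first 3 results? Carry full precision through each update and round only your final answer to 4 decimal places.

After 'negative': P(carrier) = 0.8·0.3000 / (0.8·0.3000 + 0.9·0.7000) ≈ 0.2759
After 'positive': P(carrier) = 0.2·0.2759 / (0.2·0.2759 + 0.1·0.7241) ≈ 0.4324
After 'positive': P(carrier) = 0.2·0.4324 / (0.2·0.4324 + 0.1·0.5676) ≈ 0.6038

0.6038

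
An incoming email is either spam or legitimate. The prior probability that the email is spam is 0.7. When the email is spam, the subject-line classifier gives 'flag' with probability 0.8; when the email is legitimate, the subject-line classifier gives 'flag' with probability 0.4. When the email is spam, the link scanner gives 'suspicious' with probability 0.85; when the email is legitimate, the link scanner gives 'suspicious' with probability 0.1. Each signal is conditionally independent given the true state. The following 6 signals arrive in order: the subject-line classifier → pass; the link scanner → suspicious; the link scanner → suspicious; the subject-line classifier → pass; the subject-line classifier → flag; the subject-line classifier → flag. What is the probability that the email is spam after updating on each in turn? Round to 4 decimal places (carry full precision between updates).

0.9868

Apply Bayes' rule sequentially, carrying P(spam) forward.
After the subject-line classifier='pass': P(spam) = 0.2·0.7000 / (0.2·0.7000 + 0.6·0.3000) ≈ 0.4375
After the link scanner='suspicious': P(spam) = 0.85·0.4375 / (0.85·0.4375 + 0.1·0.5625) ≈ 0.8686
After the link scanner='suspicious': P(spam) = 0.85·0.8686 / (0.85·0.8686 + 0.1·0.1314) ≈ 0.9825
After the subject-line classifier='pass': P(spam) = 0.2·0.9825 / (0.2·0.9825 + 0.6·0.0175) ≈ 0.9493
After the subject-line classifier='flag': P(spam) = 0.8·0.9493 / (0.8·0.9493 + 0.4·0.0507) ≈ 0.9740
After the subject-line classifier='flag': P(spam) = 0.8·0.9740 / (0.8·0.9740 + 0.4·0.0260) ≈ 0.9868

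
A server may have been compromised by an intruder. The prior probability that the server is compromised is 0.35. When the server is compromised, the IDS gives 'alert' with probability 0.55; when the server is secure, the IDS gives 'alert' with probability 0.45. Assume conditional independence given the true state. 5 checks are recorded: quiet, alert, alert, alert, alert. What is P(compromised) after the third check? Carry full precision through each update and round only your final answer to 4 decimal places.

Apply Bayes' rule sequentially, carrying P(compromised) forward.
After 'quiet': P(compromised) = 0.45·0.3500 / (0.45·0.3500 + 0.55·0.6500) ≈ 0.3058
After 'alert': P(compromised) = 0.55·0.3058 / (0.55·0.3058 + 0.45·0.6942) ≈ 0.3500
After 'alert': P(compromised) = 0.55·0.3500 / (0.55·0.3500 + 0.45·0.6500) ≈ 0.3969

0.3969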